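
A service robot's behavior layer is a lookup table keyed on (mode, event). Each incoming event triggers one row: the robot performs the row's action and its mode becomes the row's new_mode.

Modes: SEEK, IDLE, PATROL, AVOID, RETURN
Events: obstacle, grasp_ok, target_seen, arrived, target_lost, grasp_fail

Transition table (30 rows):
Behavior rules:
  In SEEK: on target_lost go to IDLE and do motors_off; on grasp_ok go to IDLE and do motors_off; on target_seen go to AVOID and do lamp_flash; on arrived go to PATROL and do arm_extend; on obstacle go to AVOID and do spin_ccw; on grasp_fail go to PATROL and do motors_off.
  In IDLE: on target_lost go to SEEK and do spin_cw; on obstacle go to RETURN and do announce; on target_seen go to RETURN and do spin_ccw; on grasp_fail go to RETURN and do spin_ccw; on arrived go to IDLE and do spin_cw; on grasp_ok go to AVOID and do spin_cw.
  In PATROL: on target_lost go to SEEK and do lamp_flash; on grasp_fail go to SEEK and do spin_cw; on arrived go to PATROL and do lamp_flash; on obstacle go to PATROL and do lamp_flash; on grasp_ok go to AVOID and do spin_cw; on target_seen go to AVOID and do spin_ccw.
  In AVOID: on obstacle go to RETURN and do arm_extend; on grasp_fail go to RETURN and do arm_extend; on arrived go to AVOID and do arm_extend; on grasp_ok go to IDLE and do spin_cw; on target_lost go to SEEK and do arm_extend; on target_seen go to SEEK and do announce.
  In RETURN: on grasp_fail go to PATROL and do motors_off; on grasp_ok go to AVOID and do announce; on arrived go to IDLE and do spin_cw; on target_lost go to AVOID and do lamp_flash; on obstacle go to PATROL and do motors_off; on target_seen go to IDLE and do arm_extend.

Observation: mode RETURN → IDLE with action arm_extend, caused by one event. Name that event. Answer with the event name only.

target_seen

try obstacle: (RETURN, obstacle) → (PATROL, motors_off)
try grasp_ok: (RETURN, grasp_ok) → (AVOID, announce)
try target_seen: (RETURN, target_seen) → (IDLE, arm_extend)  ← matches
try arrived: (RETURN, arrived) → (IDLE, spin_cw)
try target_lost: (RETURN, target_lost) → (AVOID, lamp_flash)
try grasp_fail: (RETURN, grasp_fail) → (PATROL, motors_off)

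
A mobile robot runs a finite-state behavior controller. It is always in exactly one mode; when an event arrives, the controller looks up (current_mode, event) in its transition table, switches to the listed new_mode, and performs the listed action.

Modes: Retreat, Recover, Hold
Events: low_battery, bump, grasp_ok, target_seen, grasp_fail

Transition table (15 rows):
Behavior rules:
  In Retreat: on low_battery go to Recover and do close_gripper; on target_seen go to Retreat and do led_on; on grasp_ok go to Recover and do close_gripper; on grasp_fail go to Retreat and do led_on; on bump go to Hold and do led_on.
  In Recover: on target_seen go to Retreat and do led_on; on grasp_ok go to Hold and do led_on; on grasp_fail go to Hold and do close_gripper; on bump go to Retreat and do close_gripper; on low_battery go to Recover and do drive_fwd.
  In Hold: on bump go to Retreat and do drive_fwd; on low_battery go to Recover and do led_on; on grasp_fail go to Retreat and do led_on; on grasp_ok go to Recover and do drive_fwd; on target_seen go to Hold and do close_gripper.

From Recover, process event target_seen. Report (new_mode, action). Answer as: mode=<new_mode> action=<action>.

current mode = Recover; filter table to that mode:
  (Recover, target_seen) → (Retreat, led_on)  ← event matches
  (Recover, grasp_ok) → (Hold, led_on)
  (Recover, grasp_fail) → (Hold, close_gripper)
  (Recover, bump) → (Retreat, close_gripper)
  (Recover, low_battery) → (Recover, drive_fwd)
event = target_seen selects (Retreat, led_on)

mode=Retreat action=led_on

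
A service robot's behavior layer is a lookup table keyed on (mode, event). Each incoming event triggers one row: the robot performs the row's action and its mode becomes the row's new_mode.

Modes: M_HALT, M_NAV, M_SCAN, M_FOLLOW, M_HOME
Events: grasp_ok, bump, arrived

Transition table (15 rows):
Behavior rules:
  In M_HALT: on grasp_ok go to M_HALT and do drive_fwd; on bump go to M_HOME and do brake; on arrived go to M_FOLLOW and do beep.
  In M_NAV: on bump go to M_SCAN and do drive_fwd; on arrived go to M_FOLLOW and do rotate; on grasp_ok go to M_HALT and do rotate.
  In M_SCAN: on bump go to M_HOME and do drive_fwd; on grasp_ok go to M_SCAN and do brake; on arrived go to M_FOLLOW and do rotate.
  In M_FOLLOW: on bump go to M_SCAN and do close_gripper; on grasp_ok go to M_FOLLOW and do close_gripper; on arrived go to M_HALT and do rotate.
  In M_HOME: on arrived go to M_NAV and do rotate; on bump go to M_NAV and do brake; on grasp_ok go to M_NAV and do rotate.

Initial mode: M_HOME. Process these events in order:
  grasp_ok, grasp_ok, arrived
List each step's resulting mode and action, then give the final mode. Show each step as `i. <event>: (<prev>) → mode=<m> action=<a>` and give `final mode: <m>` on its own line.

final mode: M_FOLLOW

1. grasp_ok: (M_HOME) → mode=M_NAV action=rotate
2. grasp_ok: (M_NAV) → mode=M_HALT action=rotate
3. arrived: (M_HALT) → mode=M_FOLLOW action=beep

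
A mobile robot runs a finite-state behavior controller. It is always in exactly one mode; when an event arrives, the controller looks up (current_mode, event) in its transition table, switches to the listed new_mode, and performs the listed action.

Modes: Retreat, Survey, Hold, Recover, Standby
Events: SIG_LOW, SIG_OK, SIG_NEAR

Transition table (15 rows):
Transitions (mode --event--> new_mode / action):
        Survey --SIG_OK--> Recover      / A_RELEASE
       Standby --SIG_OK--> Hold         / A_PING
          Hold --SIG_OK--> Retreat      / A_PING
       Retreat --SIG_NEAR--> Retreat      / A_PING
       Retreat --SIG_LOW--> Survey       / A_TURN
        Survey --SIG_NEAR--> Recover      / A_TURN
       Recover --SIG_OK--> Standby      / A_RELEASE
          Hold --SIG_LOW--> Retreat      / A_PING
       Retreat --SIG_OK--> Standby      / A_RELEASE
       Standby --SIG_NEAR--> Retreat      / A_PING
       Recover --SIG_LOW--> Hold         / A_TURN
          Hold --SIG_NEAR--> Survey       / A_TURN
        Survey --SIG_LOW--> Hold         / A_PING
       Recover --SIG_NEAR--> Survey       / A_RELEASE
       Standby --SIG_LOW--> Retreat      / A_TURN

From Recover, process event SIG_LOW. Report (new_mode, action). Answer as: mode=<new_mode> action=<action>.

mode=Hold action=A_TURN

current mode = Recover; filter table to that mode:
  (Recover, SIG_OK) → (Standby, A_RELEASE)
  (Recover, SIG_LOW) → (Hold, A_TURN)  ← event matches
  (Recover, SIG_NEAR) → (Survey, A_RELEASE)
event = SIG_LOW selects (Hold, A_TURN)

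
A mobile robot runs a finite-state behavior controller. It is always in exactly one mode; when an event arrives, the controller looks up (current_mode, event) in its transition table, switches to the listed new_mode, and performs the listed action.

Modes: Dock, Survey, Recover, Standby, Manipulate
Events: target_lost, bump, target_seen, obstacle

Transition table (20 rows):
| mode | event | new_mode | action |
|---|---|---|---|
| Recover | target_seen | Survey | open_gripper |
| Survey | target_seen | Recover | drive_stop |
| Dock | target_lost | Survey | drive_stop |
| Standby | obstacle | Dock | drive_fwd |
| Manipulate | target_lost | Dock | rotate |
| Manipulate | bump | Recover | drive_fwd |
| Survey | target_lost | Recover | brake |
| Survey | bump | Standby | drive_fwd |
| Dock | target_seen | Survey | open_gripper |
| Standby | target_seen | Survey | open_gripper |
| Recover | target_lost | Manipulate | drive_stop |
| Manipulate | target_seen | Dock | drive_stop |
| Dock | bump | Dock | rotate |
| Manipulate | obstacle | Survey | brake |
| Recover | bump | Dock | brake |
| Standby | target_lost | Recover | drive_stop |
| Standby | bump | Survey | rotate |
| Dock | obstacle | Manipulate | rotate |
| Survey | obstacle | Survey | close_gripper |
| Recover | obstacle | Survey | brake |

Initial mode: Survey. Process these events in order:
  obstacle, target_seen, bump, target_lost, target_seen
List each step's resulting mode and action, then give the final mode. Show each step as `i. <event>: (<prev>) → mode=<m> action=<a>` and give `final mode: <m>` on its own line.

1. obstacle: (Survey) → mode=Survey action=close_gripper
2. target_seen: (Survey) → mode=Recover action=drive_stop
3. bump: (Recover) → mode=Dock action=brake
4. target_lost: (Dock) → mode=Survey action=drive_stop
5. target_seen: (Survey) → mode=Recover action=drive_stop

final mode: Recover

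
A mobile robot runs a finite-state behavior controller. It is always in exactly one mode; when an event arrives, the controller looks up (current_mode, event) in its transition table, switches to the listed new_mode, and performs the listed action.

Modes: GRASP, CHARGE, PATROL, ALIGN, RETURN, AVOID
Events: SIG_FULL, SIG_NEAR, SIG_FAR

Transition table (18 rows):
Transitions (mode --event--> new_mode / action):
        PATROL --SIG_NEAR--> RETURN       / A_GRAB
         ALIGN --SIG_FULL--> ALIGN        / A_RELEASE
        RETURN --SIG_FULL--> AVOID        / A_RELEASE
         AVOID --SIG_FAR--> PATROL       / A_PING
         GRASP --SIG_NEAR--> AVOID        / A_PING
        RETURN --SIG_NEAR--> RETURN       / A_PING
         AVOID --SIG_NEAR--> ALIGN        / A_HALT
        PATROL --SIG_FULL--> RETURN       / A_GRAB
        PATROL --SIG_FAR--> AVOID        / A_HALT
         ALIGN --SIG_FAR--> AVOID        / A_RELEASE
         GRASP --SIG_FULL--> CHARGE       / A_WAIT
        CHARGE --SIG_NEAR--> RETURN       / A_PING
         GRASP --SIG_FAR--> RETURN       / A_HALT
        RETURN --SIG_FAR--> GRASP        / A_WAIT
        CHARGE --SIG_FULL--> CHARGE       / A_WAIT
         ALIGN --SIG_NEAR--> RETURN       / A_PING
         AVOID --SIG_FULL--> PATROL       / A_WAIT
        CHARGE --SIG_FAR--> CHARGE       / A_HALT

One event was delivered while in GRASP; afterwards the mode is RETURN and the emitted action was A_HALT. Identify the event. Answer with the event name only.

try SIG_FULL: (GRASP, SIG_FULL) → (CHARGE, A_WAIT)
try SIG_NEAR: (GRASP, SIG_NEAR) → (AVOID, A_PING)
try SIG_FAR: (GRASP, SIG_FAR) → (RETURN, A_HALT)  ← matches

SIG_FAR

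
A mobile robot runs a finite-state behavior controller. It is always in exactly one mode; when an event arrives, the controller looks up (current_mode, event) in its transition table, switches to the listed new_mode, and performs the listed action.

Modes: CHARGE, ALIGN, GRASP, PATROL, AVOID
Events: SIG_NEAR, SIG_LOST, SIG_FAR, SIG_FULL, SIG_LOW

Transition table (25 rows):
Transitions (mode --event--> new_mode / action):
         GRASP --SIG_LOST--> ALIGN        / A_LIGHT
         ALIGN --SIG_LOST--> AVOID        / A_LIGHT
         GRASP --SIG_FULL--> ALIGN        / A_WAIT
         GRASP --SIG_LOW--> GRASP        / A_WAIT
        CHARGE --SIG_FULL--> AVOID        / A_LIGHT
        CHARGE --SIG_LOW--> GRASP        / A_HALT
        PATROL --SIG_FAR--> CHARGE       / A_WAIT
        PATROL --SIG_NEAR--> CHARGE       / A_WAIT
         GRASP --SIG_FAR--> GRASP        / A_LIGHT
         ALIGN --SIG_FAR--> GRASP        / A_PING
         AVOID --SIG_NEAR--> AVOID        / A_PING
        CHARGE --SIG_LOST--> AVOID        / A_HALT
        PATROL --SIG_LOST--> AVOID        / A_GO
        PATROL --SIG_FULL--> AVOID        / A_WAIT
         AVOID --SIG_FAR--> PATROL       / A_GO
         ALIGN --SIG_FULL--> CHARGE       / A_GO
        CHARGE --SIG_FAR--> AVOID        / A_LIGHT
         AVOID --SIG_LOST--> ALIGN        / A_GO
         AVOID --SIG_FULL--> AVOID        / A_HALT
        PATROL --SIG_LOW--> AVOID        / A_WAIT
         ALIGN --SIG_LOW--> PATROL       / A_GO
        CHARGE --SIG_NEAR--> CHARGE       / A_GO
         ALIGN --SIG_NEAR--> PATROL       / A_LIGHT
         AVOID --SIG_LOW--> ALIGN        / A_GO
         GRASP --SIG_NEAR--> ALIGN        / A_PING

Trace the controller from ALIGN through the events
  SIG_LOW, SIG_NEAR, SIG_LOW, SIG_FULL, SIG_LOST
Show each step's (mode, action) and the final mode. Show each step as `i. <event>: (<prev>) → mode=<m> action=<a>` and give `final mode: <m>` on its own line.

1. SIG_LOW: (ALIGN) → mode=PATROL action=A_GO
2. SIG_NEAR: (PATROL) → mode=CHARGE action=A_WAIT
3. SIG_LOW: (CHARGE) → mode=GRASP action=A_HALT
4. SIG_FULL: (GRASP) → mode=ALIGN action=A_WAIT
5. SIG_LOST: (ALIGN) → mode=AVOID action=A_LIGHT

final mode: AVOID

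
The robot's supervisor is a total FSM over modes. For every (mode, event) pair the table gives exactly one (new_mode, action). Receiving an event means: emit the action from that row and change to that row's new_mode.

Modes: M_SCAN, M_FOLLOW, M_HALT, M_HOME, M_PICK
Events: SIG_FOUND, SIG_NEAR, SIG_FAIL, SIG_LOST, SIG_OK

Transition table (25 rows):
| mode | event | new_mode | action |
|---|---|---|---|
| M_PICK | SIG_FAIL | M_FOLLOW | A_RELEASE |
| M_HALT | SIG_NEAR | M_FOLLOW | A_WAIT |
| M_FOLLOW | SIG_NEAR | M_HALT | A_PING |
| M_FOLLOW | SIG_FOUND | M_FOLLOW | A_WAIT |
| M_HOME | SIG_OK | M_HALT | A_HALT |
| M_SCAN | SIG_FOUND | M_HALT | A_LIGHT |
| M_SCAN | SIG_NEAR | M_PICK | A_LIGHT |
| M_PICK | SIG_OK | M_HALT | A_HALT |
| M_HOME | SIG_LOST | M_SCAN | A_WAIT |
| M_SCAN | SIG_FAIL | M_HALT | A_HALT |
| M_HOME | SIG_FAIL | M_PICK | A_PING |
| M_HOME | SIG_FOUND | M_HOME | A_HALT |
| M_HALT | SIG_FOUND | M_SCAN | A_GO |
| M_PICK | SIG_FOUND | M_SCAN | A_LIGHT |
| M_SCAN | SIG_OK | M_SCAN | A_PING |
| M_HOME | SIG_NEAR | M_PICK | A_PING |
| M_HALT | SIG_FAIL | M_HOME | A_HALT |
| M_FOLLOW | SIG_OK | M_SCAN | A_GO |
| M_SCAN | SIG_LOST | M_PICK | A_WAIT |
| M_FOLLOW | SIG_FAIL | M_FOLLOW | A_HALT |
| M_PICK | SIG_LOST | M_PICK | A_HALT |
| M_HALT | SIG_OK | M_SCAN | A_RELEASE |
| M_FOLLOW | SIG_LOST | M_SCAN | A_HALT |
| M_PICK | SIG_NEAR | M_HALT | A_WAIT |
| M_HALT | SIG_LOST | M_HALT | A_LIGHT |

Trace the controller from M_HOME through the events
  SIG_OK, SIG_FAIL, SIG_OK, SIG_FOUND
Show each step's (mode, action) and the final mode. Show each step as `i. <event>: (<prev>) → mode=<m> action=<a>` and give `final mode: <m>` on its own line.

1. SIG_OK: (M_HOME) → mode=M_HALT action=A_HALT
2. SIG_FAIL: (M_HALT) → mode=M_HOME action=A_HALT
3. SIG_OK: (M_HOME) → mode=M_HALT action=A_HALT
4. SIG_FOUND: (M_HALT) → mode=M_SCAN action=A_GO

final mode: M_SCAN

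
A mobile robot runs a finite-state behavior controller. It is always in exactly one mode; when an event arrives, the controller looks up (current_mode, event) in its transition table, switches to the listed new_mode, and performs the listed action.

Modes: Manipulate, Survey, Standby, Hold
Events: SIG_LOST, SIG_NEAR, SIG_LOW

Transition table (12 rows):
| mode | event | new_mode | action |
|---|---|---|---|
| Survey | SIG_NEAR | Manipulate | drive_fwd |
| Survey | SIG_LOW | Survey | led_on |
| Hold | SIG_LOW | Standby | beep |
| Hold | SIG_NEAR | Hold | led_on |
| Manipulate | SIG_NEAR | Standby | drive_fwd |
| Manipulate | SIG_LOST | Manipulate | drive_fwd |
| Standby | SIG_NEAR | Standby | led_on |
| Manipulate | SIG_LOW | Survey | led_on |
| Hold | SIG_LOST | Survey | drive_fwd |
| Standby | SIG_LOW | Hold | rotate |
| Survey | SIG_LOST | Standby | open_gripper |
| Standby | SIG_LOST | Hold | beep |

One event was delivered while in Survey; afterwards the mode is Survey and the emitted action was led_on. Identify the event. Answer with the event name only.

try SIG_LOST: (Survey, SIG_LOST) → (Standby, open_gripper)
try SIG_NEAR: (Survey, SIG_NEAR) → (Manipulate, drive_fwd)
try SIG_LOW: (Survey, SIG_LOW) → (Survey, led_on)  ← matches

SIG_LOW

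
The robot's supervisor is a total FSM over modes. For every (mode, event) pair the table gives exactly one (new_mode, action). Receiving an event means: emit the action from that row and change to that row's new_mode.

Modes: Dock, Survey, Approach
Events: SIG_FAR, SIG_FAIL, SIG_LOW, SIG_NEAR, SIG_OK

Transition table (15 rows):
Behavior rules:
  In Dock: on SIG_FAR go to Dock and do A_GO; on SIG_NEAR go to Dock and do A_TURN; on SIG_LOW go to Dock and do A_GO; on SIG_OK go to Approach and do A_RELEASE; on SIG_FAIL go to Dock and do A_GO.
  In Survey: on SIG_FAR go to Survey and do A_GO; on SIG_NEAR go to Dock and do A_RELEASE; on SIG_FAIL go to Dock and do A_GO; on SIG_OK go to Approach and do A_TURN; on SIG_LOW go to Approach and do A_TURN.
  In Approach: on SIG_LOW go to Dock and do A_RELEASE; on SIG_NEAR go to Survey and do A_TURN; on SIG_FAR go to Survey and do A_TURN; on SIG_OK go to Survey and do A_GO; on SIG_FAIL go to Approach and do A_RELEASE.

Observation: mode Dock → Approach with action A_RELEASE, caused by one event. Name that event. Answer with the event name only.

try SIG_FAR: (Dock, SIG_FAR) → (Dock, A_GO)
try SIG_FAIL: (Dock, SIG_FAIL) → (Dock, A_GO)
try SIG_LOW: (Dock, SIG_LOW) → (Dock, A_GO)
try SIG_NEAR: (Dock, SIG_NEAR) → (Dock, A_TURN)
try SIG_OK: (Dock, SIG_OK) → (Approach, A_RELEASE)  ← matches

SIG_OK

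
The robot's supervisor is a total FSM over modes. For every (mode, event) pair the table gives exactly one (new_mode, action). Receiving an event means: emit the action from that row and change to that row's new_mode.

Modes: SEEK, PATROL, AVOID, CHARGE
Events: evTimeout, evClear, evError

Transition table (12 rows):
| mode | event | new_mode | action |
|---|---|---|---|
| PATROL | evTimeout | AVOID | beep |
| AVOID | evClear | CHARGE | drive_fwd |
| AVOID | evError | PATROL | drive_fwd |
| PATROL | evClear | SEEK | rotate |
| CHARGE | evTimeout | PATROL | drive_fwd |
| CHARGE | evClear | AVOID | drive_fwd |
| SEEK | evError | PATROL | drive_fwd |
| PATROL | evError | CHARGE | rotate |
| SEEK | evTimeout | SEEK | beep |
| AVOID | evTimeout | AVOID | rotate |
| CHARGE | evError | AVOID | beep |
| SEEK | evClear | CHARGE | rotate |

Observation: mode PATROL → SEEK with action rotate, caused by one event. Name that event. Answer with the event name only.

try evTimeout: (PATROL, evTimeout) → (AVOID, beep)
try evClear: (PATROL, evClear) → (SEEK, rotate)  ← matches
try evError: (PATROL, evError) → (CHARGE, rotate)

evClear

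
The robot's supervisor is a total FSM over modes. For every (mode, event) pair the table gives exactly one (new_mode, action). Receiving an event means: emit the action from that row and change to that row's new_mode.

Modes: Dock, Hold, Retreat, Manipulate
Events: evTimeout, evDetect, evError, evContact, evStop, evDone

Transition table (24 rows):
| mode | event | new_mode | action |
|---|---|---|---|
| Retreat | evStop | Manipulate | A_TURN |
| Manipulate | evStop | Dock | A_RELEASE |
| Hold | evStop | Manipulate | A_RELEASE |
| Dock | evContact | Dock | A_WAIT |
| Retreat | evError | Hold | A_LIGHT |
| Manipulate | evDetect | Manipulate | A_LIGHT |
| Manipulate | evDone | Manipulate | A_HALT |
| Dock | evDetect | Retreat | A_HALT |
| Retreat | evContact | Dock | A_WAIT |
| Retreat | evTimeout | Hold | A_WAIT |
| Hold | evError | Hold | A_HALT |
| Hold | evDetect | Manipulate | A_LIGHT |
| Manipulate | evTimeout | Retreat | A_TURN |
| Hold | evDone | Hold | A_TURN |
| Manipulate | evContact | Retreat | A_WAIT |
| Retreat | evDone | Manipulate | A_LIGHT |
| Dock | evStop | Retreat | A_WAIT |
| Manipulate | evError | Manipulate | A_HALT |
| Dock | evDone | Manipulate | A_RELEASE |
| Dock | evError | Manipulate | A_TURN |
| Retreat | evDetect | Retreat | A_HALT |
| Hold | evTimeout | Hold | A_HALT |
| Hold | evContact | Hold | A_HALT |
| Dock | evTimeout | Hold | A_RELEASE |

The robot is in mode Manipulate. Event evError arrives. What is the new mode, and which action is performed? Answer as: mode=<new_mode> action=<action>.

current mode = Manipulate; filter table to that mode:
  (Manipulate, evStop) → (Dock, A_RELEASE)
  (Manipulate, evDetect) → (Manipulate, A_LIGHT)
  (Manipulate, evDone) → (Manipulate, A_HALT)
  (Manipulate, evTimeout) → (Retreat, A_TURN)
  (Manipulate, evContact) → (Retreat, A_WAIT)
  (Manipulate, evError) → (Manipulate, A_HALT)  ← event matches
event = evError selects (Manipulate, A_HALT)

mode=Manipulate action=A_HALT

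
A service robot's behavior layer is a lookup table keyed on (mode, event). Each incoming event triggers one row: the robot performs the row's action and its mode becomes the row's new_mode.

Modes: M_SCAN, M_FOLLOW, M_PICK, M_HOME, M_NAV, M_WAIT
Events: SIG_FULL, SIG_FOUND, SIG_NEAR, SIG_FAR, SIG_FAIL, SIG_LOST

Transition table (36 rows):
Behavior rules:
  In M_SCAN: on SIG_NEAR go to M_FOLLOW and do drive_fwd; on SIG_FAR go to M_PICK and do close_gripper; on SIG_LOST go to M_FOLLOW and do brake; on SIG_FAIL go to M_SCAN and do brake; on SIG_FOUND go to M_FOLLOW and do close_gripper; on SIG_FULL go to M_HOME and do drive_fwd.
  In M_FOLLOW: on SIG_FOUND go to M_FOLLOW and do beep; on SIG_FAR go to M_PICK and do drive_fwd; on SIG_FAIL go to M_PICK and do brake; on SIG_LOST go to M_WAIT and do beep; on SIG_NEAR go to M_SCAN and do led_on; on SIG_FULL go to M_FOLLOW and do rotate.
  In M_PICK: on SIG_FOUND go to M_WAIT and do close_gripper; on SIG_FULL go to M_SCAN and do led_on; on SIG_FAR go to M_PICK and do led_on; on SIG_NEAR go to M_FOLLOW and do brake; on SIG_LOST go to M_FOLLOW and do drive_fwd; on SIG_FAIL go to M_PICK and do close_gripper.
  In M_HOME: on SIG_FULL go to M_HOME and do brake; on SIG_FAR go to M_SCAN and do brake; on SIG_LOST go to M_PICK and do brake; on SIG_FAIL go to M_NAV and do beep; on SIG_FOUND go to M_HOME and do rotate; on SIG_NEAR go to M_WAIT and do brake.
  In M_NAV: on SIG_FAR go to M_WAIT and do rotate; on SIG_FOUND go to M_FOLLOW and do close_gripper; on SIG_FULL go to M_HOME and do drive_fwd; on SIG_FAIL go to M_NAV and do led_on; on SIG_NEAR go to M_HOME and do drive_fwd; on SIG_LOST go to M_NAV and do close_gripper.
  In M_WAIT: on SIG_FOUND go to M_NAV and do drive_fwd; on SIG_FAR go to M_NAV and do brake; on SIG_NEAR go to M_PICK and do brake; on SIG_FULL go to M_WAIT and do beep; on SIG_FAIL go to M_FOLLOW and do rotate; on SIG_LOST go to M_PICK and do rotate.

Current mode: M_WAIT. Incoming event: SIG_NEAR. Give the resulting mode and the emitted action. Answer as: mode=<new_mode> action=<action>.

current mode = M_WAIT; filter table to that mode:
  (M_WAIT, SIG_FOUND) → (M_NAV, drive_fwd)
  (M_WAIT, SIG_FAR) → (M_NAV, brake)
  (M_WAIT, SIG_NEAR) → (M_PICK, brake)  ← event matches
  (M_WAIT, SIG_FULL) → (M_WAIT, beep)
  (M_WAIT, SIG_FAIL) → (M_FOLLOW, rotate)
  (M_WAIT, SIG_LOST) → (M_PICK, rotate)
event = SIG_NEAR selects (M_PICK, brake)

mode=M_PICK action=brake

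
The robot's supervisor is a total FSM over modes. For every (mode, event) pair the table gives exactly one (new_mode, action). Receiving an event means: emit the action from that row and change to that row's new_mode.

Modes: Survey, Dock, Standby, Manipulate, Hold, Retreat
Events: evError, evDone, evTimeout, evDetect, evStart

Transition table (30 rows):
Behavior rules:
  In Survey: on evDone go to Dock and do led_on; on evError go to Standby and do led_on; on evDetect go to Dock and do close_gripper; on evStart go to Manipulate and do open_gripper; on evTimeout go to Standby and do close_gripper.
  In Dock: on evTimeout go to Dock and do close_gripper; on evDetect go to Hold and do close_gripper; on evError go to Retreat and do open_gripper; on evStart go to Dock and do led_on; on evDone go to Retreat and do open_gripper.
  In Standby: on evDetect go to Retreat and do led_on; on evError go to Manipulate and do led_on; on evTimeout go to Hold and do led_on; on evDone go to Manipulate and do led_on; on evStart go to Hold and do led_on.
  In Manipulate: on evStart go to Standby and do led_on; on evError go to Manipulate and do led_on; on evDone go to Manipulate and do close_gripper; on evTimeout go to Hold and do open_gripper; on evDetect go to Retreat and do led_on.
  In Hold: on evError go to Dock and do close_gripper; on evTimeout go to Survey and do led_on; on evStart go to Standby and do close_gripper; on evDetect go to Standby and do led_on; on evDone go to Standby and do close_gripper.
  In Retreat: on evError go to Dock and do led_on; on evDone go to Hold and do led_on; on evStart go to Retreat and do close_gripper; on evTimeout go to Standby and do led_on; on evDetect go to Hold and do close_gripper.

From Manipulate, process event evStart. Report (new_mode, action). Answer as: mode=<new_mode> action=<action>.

current mode = Manipulate; filter table to that mode:
  (Manipulate, evStart) → (Standby, led_on)  ← event matches
  (Manipulate, evError) → (Manipulate, led_on)
  (Manipulate, evDone) → (Manipulate, close_gripper)
  (Manipulate, evTimeout) → (Hold, open_gripper)
  (Manipulate, evDetect) → (Retreat, led_on)
event = evStart selects (Standby, led_on)

mode=Standby action=led_on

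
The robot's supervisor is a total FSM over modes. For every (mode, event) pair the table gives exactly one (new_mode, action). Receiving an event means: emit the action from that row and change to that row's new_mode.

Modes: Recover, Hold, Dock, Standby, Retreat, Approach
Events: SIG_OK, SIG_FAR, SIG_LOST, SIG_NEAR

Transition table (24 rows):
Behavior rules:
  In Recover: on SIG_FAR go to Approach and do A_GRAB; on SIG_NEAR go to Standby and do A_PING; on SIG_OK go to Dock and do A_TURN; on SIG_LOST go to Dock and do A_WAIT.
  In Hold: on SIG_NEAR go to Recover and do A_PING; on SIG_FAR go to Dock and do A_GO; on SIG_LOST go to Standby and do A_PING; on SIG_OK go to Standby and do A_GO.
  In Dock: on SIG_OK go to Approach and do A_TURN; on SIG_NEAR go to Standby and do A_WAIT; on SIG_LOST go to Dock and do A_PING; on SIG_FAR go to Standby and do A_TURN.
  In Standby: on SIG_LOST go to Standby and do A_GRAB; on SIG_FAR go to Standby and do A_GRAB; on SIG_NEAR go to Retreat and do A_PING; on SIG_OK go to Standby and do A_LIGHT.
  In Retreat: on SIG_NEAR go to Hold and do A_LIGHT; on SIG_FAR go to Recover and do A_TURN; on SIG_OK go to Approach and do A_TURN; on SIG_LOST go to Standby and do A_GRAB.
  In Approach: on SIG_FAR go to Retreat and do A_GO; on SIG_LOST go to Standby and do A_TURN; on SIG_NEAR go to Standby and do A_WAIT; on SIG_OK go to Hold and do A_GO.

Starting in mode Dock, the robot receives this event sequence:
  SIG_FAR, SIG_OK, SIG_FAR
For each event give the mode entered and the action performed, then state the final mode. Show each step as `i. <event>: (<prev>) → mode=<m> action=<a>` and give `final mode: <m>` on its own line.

1. SIG_FAR: (Dock) → mode=Standby action=A_TURN
2. SIG_OK: (Standby) → mode=Standby action=A_LIGHT
3. SIG_FAR: (Standby) → mode=Standby action=A_GRAB

final mode: Standby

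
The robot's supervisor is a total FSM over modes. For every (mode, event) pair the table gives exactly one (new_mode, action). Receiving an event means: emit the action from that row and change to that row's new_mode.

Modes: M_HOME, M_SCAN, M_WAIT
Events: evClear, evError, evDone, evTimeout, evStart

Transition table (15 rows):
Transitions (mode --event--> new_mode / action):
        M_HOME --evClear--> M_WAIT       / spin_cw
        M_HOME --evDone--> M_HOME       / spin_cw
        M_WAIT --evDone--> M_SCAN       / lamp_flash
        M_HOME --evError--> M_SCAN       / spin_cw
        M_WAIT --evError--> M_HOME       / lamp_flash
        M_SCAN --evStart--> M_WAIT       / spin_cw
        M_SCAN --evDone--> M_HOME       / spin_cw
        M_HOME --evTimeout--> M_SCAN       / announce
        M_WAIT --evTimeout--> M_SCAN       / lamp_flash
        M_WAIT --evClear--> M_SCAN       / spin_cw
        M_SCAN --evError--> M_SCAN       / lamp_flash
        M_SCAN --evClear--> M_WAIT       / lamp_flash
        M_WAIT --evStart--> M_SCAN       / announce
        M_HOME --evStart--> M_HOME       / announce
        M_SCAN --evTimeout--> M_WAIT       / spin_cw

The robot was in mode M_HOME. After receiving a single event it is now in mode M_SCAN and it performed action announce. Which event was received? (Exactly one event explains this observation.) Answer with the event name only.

evTimeout

try evClear: (M_HOME, evClear) → (M_WAIT, spin_cw)
try evError: (M_HOME, evError) → (M_SCAN, spin_cw)
try evDone: (M_HOME, evDone) → (M_HOME, spin_cw)
try evTimeout: (M_HOME, evTimeout) → (M_SCAN, announce)  ← matches
try evStart: (M_HOME, evStart) → (M_HOME, announce)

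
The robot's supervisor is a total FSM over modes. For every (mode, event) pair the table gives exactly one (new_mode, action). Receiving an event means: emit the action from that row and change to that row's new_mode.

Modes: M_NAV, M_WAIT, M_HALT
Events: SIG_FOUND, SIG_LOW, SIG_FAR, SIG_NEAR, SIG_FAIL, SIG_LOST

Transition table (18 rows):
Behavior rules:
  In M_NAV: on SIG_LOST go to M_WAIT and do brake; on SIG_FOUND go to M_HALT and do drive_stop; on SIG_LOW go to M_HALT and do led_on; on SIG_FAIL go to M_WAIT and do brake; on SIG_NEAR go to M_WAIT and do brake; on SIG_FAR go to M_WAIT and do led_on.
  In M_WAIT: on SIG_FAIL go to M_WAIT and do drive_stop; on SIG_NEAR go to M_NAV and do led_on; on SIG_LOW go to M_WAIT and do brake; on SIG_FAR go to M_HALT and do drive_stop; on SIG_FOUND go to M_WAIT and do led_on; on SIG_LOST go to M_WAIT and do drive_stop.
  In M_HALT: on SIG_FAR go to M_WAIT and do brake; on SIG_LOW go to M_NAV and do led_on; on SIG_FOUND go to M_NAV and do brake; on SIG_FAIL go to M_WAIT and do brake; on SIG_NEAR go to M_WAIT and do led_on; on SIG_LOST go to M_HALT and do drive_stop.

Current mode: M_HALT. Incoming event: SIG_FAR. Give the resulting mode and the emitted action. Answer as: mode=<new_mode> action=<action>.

mode=M_WAIT action=brake

current mode = M_HALT; filter table to that mode:
  (M_HALT, SIG_FAR) → (M_WAIT, brake)  ← event matches
  (M_HALT, SIG_LOW) → (M_NAV, led_on)
  (M_HALT, SIG_FOUND) → (M_NAV, brake)
  (M_HALT, SIG_FAIL) → (M_WAIT, brake)
  (M_HALT, SIG_NEAR) → (M_WAIT, led_on)
  (M_HALT, SIG_LOST) → (M_HALT, drive_stop)
event = SIG_FAR selects (M_WAIT, brake)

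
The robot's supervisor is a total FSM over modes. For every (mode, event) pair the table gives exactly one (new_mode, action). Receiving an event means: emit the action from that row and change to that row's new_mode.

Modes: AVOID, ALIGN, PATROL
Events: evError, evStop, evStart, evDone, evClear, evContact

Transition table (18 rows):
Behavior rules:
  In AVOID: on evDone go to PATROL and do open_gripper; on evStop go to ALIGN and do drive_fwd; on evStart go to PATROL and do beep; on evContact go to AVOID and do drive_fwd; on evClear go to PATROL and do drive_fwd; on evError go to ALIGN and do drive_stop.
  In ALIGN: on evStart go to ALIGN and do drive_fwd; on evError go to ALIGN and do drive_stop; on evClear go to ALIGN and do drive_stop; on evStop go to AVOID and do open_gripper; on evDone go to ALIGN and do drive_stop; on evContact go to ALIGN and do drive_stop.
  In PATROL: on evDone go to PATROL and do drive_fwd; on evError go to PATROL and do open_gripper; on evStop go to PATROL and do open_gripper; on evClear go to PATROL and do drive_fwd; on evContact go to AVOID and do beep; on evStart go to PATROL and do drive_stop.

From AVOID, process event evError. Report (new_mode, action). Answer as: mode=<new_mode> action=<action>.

current mode = AVOID; filter table to that mode:
  (AVOID, evDone) → (PATROL, open_gripper)
  (AVOID, evStop) → (ALIGN, drive_fwd)
  (AVOID, evStart) → (PATROL, beep)
  (AVOID, evContact) → (AVOID, drive_fwd)
  (AVOID, evClear) → (PATROL, drive_fwd)
  (AVOID, evError) → (ALIGN, drive_stop)  ← event matches
event = evError selects (ALIGN, drive_stop)

mode=ALIGN action=drive_stop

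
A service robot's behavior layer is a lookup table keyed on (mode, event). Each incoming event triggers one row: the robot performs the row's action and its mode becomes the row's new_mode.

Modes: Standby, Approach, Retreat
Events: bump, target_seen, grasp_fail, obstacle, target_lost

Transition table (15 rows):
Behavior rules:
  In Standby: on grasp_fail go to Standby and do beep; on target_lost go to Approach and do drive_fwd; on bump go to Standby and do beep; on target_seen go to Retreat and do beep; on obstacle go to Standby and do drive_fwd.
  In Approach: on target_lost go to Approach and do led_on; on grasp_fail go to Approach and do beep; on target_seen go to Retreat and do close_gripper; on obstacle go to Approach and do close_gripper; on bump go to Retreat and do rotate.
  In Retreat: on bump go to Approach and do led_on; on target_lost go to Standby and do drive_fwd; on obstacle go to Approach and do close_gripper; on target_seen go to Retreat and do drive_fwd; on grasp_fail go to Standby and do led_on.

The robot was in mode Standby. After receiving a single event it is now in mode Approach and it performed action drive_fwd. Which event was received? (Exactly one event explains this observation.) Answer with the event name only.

try bump: (Standby, bump) → (Standby, beep)
try target_seen: (Standby, target_seen) → (Retreat, beep)
try grasp_fail: (Standby, grasp_fail) → (Standby, beep)
try obstacle: (Standby, obstacle) → (Standby, drive_fwd)
try target_lost: (Standby, target_lost) → (Approach, drive_fwd)  ← matches

target_lost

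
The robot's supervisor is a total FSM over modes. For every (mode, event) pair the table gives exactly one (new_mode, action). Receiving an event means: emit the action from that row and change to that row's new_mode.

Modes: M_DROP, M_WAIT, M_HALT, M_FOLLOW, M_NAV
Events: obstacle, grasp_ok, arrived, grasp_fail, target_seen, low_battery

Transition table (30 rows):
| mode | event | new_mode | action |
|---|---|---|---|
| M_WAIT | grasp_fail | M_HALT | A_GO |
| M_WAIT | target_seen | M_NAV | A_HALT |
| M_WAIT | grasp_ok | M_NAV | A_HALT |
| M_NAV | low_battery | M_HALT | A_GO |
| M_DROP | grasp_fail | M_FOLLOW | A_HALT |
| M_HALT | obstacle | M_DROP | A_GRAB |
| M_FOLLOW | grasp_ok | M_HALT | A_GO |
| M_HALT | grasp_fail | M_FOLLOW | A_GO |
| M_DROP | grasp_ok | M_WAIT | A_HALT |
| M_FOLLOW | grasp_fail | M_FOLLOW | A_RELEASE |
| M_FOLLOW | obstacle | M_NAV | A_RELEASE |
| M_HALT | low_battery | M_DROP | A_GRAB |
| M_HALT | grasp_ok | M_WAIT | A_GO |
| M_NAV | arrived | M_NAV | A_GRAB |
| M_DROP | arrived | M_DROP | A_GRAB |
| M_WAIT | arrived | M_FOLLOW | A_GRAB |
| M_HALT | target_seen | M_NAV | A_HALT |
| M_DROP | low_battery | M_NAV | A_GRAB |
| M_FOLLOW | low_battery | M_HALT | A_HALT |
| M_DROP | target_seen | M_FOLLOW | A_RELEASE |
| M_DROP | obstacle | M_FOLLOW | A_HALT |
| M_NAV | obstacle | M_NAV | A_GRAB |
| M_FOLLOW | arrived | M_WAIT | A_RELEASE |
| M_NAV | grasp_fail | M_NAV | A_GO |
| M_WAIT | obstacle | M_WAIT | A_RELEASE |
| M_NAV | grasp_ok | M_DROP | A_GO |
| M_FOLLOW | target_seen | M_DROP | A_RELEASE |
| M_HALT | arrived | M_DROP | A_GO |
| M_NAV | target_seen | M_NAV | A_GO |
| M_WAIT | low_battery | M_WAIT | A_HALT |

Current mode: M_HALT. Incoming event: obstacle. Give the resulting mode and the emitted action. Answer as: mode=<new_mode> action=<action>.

current mode = M_HALT; filter table to that mode:
  (M_HALT, obstacle) → (M_DROP, A_GRAB)  ← event matches
  (M_HALT, grasp_fail) → (M_FOLLOW, A_GO)
  (M_HALT, low_battery) → (M_DROP, A_GRAB)
  (M_HALT, grasp_ok) → (M_WAIT, A_GO)
  (M_HALT, target_seen) → (M_NAV, A_HALT)
  (M_HALT, arrived) → (M_DROP, A_GO)
event = obstacle selects (M_DROP, A_GRAB)

mode=M_DROP action=A_GRAB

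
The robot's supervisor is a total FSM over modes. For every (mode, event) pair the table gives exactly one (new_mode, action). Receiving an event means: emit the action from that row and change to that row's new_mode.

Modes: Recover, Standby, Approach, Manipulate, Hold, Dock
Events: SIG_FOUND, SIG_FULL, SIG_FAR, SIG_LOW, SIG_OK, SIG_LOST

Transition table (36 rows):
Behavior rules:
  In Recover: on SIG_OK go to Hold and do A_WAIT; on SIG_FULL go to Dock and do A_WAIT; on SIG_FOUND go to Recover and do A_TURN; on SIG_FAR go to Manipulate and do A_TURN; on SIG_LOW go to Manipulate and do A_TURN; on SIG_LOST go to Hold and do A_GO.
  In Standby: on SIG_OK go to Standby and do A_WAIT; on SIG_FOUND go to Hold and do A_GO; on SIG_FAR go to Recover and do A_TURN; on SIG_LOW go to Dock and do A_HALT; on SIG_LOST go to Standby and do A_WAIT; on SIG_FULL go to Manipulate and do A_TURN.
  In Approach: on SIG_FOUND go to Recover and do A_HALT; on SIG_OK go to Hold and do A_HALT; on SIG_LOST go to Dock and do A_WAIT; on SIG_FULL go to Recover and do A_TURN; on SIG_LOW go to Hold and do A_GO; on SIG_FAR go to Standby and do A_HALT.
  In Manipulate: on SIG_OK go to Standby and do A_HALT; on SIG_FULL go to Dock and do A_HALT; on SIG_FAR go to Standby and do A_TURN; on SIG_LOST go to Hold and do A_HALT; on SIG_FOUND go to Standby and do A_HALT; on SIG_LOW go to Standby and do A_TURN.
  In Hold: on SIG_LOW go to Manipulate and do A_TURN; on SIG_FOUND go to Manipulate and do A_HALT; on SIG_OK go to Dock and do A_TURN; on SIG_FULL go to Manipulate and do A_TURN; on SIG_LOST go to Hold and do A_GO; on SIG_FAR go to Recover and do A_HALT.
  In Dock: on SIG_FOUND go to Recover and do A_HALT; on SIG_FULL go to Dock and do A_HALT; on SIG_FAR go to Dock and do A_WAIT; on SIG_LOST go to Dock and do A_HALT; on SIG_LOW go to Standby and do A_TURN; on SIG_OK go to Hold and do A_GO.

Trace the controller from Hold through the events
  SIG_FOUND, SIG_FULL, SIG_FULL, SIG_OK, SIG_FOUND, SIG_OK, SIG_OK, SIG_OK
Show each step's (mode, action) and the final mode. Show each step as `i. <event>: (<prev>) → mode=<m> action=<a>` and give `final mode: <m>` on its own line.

final mode: Standby

1. SIG_FOUND: (Hold) → mode=Manipulate action=A_HALT
2. SIG_FULL: (Manipulate) → mode=Dock action=A_HALT
3. SIG_FULL: (Dock) → mode=Dock action=A_HALT
4. SIG_OK: (Dock) → mode=Hold action=A_GO
5. SIG_FOUND: (Hold) → mode=Manipulate action=A_HALT
6. SIG_OK: (Manipulate) → mode=Standby action=A_HALT
7. SIG_OK: (Standby) → mode=Standby action=A_WAIT
8. SIG_OK: (Standby) → mode=Standby action=A_WAIT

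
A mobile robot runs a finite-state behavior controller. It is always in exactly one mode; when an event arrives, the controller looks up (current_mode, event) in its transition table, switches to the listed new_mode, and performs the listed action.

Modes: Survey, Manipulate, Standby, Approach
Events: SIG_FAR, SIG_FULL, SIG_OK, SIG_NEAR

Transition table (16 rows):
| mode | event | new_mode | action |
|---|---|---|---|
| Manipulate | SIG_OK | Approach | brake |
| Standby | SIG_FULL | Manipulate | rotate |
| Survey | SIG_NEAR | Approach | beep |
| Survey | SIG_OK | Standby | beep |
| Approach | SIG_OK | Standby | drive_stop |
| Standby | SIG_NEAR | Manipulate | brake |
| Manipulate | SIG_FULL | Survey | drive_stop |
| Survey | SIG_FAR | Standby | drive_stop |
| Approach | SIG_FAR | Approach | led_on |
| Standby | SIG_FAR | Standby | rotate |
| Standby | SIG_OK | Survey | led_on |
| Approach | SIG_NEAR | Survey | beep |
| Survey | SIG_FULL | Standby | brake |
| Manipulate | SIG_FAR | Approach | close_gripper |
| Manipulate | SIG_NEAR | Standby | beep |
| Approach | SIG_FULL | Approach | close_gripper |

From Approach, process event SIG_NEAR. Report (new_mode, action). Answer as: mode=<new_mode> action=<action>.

current mode = Approach; filter table to that mode:
  (Approach, SIG_OK) → (Standby, drive_stop)
  (Approach, SIG_FAR) → (Approach, led_on)
  (Approach, SIG_NEAR) → (Survey, beep)  ← event matches
  (Approach, SIG_FULL) → (Approach, close_gripper)
event = SIG_NEAR selects (Survey, beep)

mode=Survey action=beep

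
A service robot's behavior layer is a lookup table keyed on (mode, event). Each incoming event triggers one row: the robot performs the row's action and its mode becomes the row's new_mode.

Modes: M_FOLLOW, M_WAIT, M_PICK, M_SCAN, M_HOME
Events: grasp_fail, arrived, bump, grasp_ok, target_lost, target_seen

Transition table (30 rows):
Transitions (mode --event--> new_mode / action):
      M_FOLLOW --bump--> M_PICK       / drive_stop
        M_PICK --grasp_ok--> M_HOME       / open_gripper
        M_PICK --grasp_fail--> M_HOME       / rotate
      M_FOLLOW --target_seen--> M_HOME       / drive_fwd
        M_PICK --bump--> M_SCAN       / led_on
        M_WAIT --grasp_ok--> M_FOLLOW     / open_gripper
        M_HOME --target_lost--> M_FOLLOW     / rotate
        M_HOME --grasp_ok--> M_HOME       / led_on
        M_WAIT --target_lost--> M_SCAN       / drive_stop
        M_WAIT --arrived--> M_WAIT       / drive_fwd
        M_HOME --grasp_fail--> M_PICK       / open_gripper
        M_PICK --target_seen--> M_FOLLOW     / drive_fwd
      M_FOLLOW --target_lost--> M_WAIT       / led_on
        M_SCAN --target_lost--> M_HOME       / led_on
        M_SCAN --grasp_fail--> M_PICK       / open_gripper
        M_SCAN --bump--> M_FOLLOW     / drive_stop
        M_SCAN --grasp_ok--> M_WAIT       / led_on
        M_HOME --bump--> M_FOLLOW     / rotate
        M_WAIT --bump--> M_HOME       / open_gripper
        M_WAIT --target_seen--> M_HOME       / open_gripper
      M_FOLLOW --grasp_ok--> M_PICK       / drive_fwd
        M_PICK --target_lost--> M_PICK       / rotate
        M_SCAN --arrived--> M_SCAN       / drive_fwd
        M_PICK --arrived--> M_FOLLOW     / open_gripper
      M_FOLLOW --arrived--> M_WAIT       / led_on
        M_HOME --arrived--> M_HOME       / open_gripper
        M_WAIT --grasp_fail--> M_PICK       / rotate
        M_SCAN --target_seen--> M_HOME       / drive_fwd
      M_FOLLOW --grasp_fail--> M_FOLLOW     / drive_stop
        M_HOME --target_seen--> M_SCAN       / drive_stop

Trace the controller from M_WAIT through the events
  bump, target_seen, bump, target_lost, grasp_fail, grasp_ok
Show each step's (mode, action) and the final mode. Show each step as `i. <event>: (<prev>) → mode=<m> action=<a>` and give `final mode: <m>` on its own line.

1. bump: (M_WAIT) → mode=M_HOME action=open_gripper
2. target_seen: (M_HOME) → mode=M_SCAN action=drive_stop
3. bump: (M_SCAN) → mode=M_FOLLOW action=drive_stop
4. target_lost: (M_FOLLOW) → mode=M_WAIT action=led_on
5. grasp_fail: (M_WAIT) → mode=M_PICK action=rotate
6. grasp_ok: (M_PICK) → mode=M_HOME action=open_gripper

final mode: M_HOME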